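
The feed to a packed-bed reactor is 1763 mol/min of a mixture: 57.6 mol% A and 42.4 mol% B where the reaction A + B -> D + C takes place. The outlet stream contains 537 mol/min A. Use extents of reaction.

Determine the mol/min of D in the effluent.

478 mol/min

For A: n = n₀ − 1ξ → 537 = 1015 − 1ξ, giving ξ = 478.5 mol/min.
Outlet amounts (n = n₀ + ν ξ):
  A: 1015 − 1(478.5) = 537
  B: 747.5 − 1(478.5) = 269
  D: 0 + 1(478.5) = 478.5
  C: 0 + 1(478.5) = 478.5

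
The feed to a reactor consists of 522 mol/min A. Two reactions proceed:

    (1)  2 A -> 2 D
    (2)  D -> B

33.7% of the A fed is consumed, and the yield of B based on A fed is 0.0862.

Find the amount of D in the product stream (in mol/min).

Conversion of A: A consumed = 2ξ₁ = 0.337 × 522 → ξ₁ = 87.96 mol/min.
Yield of B: 1ξ₂ / 522 = 0.0862 → ξ₂ = 45 mol/min.
Outlet amounts (n = n₀ + Σ ν·ξ):
  A: 522 − 2(87.96) = 346.1
  D: 0 + 2(87.96) − 1(45) = 130.9
  B: 0 + 1(45) = 45

131 mol/min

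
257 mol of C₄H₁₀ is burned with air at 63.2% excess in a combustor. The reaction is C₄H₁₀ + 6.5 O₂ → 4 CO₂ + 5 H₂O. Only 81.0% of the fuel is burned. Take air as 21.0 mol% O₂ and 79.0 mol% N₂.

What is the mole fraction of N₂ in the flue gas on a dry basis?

Stoichiometric O₂ = 6.5 × 257 = 1670 mol; O₂ fed = 1670 × 1.632 = 2726 mol.
N₂ fed = 2726 × 79/21 = 10260 mol.
Fuel reacted = 0.81 × 257 → ξ = 208.2 mol.
Outlet (n = n₀ + ν ξ):
  C₄H₁₀: 257 − 1(208.2) = 48.83
  O₂: 2726 − 6.5(208.2) = 1373
  N₂: 10260 (inert)
  CO₂: 0 + 4(208.2) = 832.7
  H₂O: 0 + 5(208.2) = 1041
Dry total = 12510 mol; y_N₂ (dry) = 10260 / 12510 = 0.8198.

0.82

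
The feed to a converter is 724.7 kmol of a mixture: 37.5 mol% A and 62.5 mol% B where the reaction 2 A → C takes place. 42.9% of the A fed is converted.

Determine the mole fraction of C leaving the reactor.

A reacted = 0.429 × 271.8 = 116.6 kmol; ν_A = −2, so ξ = 116.6/2 = 58.29 kmol.
Outlet amounts (n = n₀ + ν ξ):
  A: 271.8 − 2(58.29) = 155.2
  C: 0 + 1(58.29) = 58.29
  B: 452.9 (inert)
Total out = 666.4 kmol; y_C = 58.29 / 666.4 = 0.08747.

0.0875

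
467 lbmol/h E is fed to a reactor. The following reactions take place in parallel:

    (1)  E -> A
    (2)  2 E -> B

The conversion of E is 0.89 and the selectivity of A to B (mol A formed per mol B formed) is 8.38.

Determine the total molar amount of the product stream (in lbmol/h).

427 lbmol/h

Conversion of E: E consumed = 0.89 × 467 = 415.6 lbmol/h = 1ξ₁ + 2ξ₂.
Selectivity: 1ξ₁ / (1ξ₂) = 8.38 → ξ₁ = 8.38 ξ₂.
Substitute: (1·8.38 + 2) ξ₂ = 415.6 → ξ₂ = 40.04 lbmol/h, ξ₁ = 335.5 lbmol/h.
Outlet amounts (n = n₀ + Σ ν·ξ):
  E: 467 − 1(335.5) − 2(40.04) = 51.37
  A: 0 + 1(335.5) = 335.5
  B: 0 + 1(40.04) = 40.04
Total out = 51.37 + 335.5 + 40.04 = 427 lbmol/h.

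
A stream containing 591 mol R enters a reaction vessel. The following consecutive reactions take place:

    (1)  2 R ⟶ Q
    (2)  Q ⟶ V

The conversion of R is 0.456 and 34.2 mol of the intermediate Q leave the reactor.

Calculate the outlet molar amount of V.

101 mol

Conversion of R: R consumed = 2ξ₁ = 0.456 × 591 → ξ₁ = 134.7 mol.
Q balance: n_Q = 0 + 1ξ₁ − 1ξ₂ = 34.2 → ξ₂ = (1·134.7 − 34.2)/1 = 100.5 mol.
Outlet amounts (n = n₀ + Σ ν·ξ):
  R: 591 − 2(134.7) = 321.5
  Q: 0 + 1(134.7) − 1(100.5) = 34.2
  V: 0 + 1(100.5) = 100.5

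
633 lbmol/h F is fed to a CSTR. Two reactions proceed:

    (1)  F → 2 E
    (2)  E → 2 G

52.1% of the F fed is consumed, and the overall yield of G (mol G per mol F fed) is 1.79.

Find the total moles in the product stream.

Conversion of F: F consumed = 1ξ₁ = 0.521 × 633 → ξ₁ = 329.8 lbmol/h.
Yield of G: 2ξ₂ / 633 = 1.79 → ξ₂ = 566.5 lbmol/h.
Outlet amounts (n = n₀ + Σ ν·ξ):
  F: 633 − 1(329.8) = 303.2
  E: 0 + 2(329.8) − 1(566.5) = 93.05
  G: 0 + 2(566.5) = 1133
Total out = 303.2 + 93.05 + 1133 = 1529 lbmol/h.

1530 lbmol/h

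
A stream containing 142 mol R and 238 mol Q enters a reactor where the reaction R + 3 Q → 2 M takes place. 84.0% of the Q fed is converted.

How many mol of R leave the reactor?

Q reacted = 0.84 × 238 = 199.9 mol; ν_Q = −3, so ξ = 199.9/3 = 66.64 mol.
Outlet amounts (n = n₀ + ν ξ):
  R: 142 − 1(66.64) = 75.36
  Q: 238 − 3(66.64) = 38.08
  M: 0 + 2(66.64) = 133.3

75.4 mol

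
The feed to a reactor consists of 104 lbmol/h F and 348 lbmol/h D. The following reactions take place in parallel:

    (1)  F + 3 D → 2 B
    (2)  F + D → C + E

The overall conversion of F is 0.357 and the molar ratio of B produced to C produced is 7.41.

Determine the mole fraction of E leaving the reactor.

0.0201

Conversion of F: F consumed = 0.357 × 104 = 37.13 lbmol/h = 1ξ₁ + 1ξ₂.
Selectivity: 2ξ₁ / (1ξ₂) = 7.41 → ξ₁ = 3.705 ξ₂.
Substitute: (1·3.705 + 1) ξ₂ = 37.13 → ξ₂ = 7.891 lbmol/h, ξ₁ = 29.24 lbmol/h.
Outlet amounts (n = n₀ + Σ ν·ξ):
  F: 104 − 1(29.24) − 1(7.891) = 66.87
  D: 348 − 3(29.24) − 1(7.891) = 252.4
  B: 0 + 2(29.24) = 58.47
  C: 0 + 1(7.891) = 7.891
  E: 0 + 1(7.891) = 7.891
Total out = 393.5 lbmol/h; y_E = 7.891 / 393.5 = 0.02005.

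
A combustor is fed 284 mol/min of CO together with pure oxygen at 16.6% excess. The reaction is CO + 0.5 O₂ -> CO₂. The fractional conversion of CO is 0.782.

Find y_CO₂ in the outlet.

Stoichiometric O₂ = 0.5 × 284 = 142 mol/min; O₂ fed = 142 × 1.166 = 165.6 mol/min.
Fuel reacted = 0.782 × 284 → ξ = 222.1 mol/min.
Outlet (n = n₀ + ν ξ):
  CO: 284 − 1(222.1) = 61.91
  O₂: 165.6 − 0.5(222.1) = 54.53
  CO₂: 0 + 1(222.1) = 222.1
Total out = 338.5 mol/min; y_CO₂ = 222.1 / 338.5 = 0.656.

0.656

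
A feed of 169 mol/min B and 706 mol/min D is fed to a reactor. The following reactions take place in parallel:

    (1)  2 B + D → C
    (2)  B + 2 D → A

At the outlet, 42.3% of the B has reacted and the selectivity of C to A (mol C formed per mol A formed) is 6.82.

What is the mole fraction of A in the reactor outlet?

0.00611

Conversion of B: B consumed = 0.423 × 169 = 71.49 mol/min = 2ξ₁ + 1ξ₂.
Selectivity: 1ξ₁ / (1ξ₂) = 6.82 → ξ₁ = 6.82 ξ₂.
Substitute: (2·6.82 + 1) ξ₂ = 71.49 → ξ₂ = 4.883 mol/min, ξ₁ = 33.3 mol/min.
Outlet amounts (n = n₀ + Σ ν·ξ):
  B: 169 − 2(33.3) − 1(4.883) = 97.51
  D: 706 − 1(33.3) − 2(4.883) = 662.9
  C: 0 + 1(33.3) = 33.3
  A: 0 + 1(4.883) = 4.883
Total out = 798.6 mol/min; y_A = 4.883 / 798.6 = 0.006114.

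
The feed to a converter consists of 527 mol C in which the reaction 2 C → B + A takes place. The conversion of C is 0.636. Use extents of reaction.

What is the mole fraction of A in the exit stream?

C reacted = 0.636 × 527 = 335.2 mol; ν_C = −2, so ξ = 335.2/2 = 167.6 mol.
Outlet amounts (n = n₀ + ν ξ):
  C: 527 − 2(167.6) = 191.8
  B: 0 + 1(167.6) = 167.6
  A: 0 + 1(167.6) = 167.6
Total out = 527 mol; y_A = 167.6 / 527 = 0.318.

0.318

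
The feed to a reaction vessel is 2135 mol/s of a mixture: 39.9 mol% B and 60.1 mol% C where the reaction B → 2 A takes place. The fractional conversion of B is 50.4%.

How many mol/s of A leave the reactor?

B reacted = 0.504 × 851.9 = 429.3 mol/s; ν_B = −1, so ξ = 429.3/1 = 429.3 mol/s.
Outlet amounts (n = n₀ + ν ξ):
  B: 851.9 − 1(429.3) = 422.5
  A: 0 + 2(429.3) = 858.7
  C: 1283 (inert)

859 mol/s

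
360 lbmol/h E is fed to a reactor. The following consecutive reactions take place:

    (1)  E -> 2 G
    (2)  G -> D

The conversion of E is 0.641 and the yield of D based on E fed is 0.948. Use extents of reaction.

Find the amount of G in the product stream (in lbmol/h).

Conversion of E: E consumed = 1ξ₁ = 0.641 × 360 → ξ₁ = 230.8 lbmol/h.
Yield of D: 1ξ₂ / 360 = 0.948 → ξ₂ = 341.3 lbmol/h.
Outlet amounts (n = n₀ + Σ ν·ξ):
  E: 360 − 1(230.8) = 129.2
  G: 0 + 2(230.8) − 1(341.3) = 120.2
  D: 0 + 1(341.3) = 341.3

120 lbmol/h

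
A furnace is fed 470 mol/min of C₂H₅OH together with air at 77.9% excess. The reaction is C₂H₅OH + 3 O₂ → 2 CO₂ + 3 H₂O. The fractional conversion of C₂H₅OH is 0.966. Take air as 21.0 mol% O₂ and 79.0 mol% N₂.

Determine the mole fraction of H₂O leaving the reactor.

0.106

Stoichiometric O₂ = 3 × 470 = 1410 mol/min; O₂ fed = 1410 × 1.779 = 2508 mol/min.
N₂ fed = 2508 × 79/21 = 9436 mol/min.
Fuel reacted = 0.966 × 470 → ξ = 454 mol/min.
Outlet (n = n₀ + ν ξ):
  C₂H₅OH: 470 − 1(454) = 15.98
  O₂: 2508 − 3(454) = 1146
  N₂: 9436 (inert)
  CO₂: 0 + 2(454) = 908
  H₂O: 0 + 3(454) = 1362
Total out = 12870 mol/min; y_H₂O = 1362 / 12870 = 0.1058.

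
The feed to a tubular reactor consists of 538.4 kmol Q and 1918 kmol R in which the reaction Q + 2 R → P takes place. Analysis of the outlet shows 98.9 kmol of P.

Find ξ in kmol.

ξ = 98.9 kmol

For P: n = n₀ + 1ξ → 98.9 = 0 + 1ξ, giving ξ = 98.9 kmol.
Outlet amounts (n = n₀ + ν ξ):
  Q: 538.4 − 1(98.9) = 439.5
  R: 1918 − 2(98.9) = 1720
  P: 0 + 1(98.9) = 98.9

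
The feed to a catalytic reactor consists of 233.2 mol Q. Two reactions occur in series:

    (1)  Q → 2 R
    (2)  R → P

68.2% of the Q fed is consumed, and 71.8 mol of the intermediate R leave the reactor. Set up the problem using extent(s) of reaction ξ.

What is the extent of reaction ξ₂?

Conversion of Q: Q consumed = 1ξ₁ = 0.682 × 233.2 → ξ₁ = 159 mol.
R balance: n_R = 0 + 2ξ₁ − 1ξ₂ = 71.8 → ξ₂ = (2·159 − 71.8)/1 = 246.3 mol.
Outlet amounts (n = n₀ + Σ ν·ξ):
  Q: 233.2 − 1(159) = 74.16
  R: 0 + 2(159) − 1(246.3) = 71.8
  P: 0 + 1(246.3) = 246.3

ξ₂ = 246 mol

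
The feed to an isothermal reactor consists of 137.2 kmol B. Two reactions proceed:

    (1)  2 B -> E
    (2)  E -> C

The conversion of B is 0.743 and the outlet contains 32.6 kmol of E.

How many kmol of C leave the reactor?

18.4 kmol

Conversion of B: B consumed = 2ξ₁ = 0.743 × 137.2 → ξ₁ = 50.97 kmol.
E balance: n_E = 0 + 1ξ₁ − 1ξ₂ = 32.6 → ξ₂ = (1·50.97 − 32.6)/1 = 18.37 kmol.
Outlet amounts (n = n₀ + Σ ν·ξ):
  B: 137.2 − 2(50.97) = 35.26
  E: 0 + 1(50.97) − 1(18.37) = 32.6
  C: 0 + 1(18.37) = 18.37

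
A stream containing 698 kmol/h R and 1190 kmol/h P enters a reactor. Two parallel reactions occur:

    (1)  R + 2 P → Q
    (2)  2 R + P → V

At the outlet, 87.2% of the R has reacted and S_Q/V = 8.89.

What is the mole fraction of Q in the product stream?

0.635

Conversion of R: R consumed = 0.872 × 698 = 608.7 kmol/h = 1ξ₁ + 2ξ₂.
Selectivity: 1ξ₁ / (1ξ₂) = 8.89 → ξ₁ = 8.89 ξ₂.
Substitute: (1·8.89 + 2) ξ₂ = 608.7 → ξ₂ = 55.89 kmol/h, ξ₁ = 496.9 kmol/h.
Outlet amounts (n = n₀ + Σ ν·ξ):
  R: 698 − 1(496.9) − 2(55.89) = 89.34
  P: 1190 − 2(496.9) − 1(55.89) = 140.4
  Q: 0 + 1(496.9) = 496.9
  V: 0 + 1(55.89) = 55.89
Total out = 782.5 kmol/h; y_Q = 496.9 / 782.5 = 0.635.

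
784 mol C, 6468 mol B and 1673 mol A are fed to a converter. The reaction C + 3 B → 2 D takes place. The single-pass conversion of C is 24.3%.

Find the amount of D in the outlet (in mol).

C reacted = 0.243 × 784 = 190.5 mol; ν_C = −1, so ξ = 190.5/1 = 190.5 mol.
Outlet amounts (n = n₀ + ν ξ):
  C: 784 − 1(190.5) = 593.5
  B: 6468 − 3(190.5) = 5896
  D: 0 + 2(190.5) = 381
  A: 1673 (inert)

381 mol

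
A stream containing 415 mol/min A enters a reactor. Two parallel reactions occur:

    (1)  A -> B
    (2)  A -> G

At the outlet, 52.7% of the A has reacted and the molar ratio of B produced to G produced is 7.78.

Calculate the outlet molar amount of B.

Conversion of A: A consumed = 0.527 × 415 = 218.7 mol/min = 1ξ₁ + 1ξ₂.
Selectivity: 1ξ₁ / (1ξ₂) = 7.78 → ξ₁ = 7.78 ξ₂.
Substitute: (1·7.78 + 1) ξ₂ = 218.7 → ξ₂ = 24.91 mol/min, ξ₁ = 193.8 mol/min.
Outlet amounts (n = n₀ + Σ ν·ξ):
  A: 415 − 1(193.8) − 1(24.91) = 196.3
  B: 0 + 1(193.8) = 193.8
  G: 0 + 1(24.91) = 24.91

194 mol/min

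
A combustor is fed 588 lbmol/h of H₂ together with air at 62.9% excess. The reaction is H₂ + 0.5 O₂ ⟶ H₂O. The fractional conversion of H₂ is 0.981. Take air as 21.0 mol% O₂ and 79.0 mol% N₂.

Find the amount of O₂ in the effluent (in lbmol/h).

Stoichiometric O₂ = 0.5 × 588 = 294 lbmol/h; O₂ fed = 294 × 1.629 = 478.9 lbmol/h.
N₂ fed = 478.9 × 79/21 = 1802 lbmol/h.
Fuel reacted = 0.981 × 588 → ξ = 576.8 lbmol/h.
Outlet (n = n₀ + ν ξ):
  H₂: 588 − 1(576.8) = 11.17
  O₂: 478.9 − 0.5(576.8) = 190.5
  N₂: 1802 (inert)
  H₂O: 0 + 1(576.8) = 576.8

191 lbmol/h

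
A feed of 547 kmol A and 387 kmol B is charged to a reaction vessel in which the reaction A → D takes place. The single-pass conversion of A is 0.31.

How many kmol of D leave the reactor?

170 kmol

A reacted = 0.31 × 547 = 169.6 kmol; ν_A = −1, so ξ = 169.6/1 = 169.6 kmol.
Outlet amounts (n = n₀ + ν ξ):
  A: 547 − 1(169.6) = 377.4
  D: 0 + 1(169.6) = 169.6
  B: 387 (inert)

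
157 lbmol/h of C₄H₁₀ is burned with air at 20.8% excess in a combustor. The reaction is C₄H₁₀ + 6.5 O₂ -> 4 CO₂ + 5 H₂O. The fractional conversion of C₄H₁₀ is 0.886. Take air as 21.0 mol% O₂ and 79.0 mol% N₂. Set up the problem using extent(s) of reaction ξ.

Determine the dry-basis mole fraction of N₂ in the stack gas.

0.837

Stoichiometric O₂ = 6.5 × 157 = 1020 lbmol/h; O₂ fed = 1020 × 1.208 = 1233 lbmol/h.
N₂ fed = 1233 × 79/21 = 4638 lbmol/h.
Fuel reacted = 0.886 × 157 → ξ = 139.1 lbmol/h.
Outlet (n = n₀ + ν ξ):
  C₄H₁₀: 157 − 1(139.1) = 17.9
  O₂: 1233 − 6.5(139.1) = 328.6
  N₂: 4638 (inert)
  CO₂: 0 + 4(139.1) = 556.4
  H₂O: 0 + 5(139.1) = 695.5
Dry total = 5540 lbmol/h; y_N₂ (dry) = 4638 / 5540 = 0.837.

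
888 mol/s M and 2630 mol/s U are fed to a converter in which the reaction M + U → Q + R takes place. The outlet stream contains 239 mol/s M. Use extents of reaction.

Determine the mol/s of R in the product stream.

649 mol/s

For M: n = n₀ − 1ξ → 239 = 888 − 1ξ, giving ξ = 649 mol/s.
Outlet amounts (n = n₀ + ν ξ):
  M: 888 − 1(649) = 239
  U: 2630 − 1(649) = 1981
  Q: 0 + 1(649) = 649
  R: 0 + 1(649) = 649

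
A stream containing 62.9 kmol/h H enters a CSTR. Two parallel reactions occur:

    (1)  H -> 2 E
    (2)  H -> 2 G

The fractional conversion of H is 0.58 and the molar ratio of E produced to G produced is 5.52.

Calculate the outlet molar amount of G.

11.2 kmol/h

Conversion of H: H consumed = 0.58 × 62.9 = 36.48 kmol/h = 1ξ₁ + 1ξ₂.
Selectivity: 2ξ₁ / (2ξ₂) = 5.52 → ξ₁ = 5.52 ξ₂.
Substitute: (1·5.52 + 1) ξ₂ = 36.48 → ξ₂ = 5.595 kmol/h, ξ₁ = 30.89 kmol/h.
Outlet amounts (n = n₀ + Σ ν·ξ):
  H: 62.9 − 1(30.89) − 1(5.595) = 26.42
  E: 0 + 2(30.89) = 61.77
  G: 0 + 2(5.595) = 11.19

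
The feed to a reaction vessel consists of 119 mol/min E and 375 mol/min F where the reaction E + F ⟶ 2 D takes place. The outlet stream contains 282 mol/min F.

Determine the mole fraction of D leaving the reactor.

For F: n = n₀ − 1ξ → 282 = 375 − 1ξ, giving ξ = 93 mol/min.
Outlet amounts (n = n₀ + ν ξ):
  E: 119 − 1(93) = 26
  F: 375 − 1(93) = 282
  D: 0 + 2(93) = 186
Total out = 494 mol/min; y_D = 186 / 494 = 0.3765.

0.377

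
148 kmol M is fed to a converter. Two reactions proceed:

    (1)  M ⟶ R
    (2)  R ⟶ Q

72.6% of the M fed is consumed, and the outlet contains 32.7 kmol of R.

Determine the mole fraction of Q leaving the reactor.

0.505

Conversion of M: M consumed = 1ξ₁ = 0.726 × 148 → ξ₁ = 107.4 kmol.
R balance: n_R = 0 + 1ξ₁ − 1ξ₂ = 32.7 → ξ₂ = (1·107.4 − 32.7)/1 = 74.75 kmol.
Outlet amounts (n = n₀ + Σ ν·ξ):
  M: 148 − 1(107.4) = 40.55
  R: 0 + 1(107.4) − 1(74.75) = 32.7
  Q: 0 + 1(74.75) = 74.75
Total out = 148 kmol; y_Q = 74.75 / 148 = 0.5051.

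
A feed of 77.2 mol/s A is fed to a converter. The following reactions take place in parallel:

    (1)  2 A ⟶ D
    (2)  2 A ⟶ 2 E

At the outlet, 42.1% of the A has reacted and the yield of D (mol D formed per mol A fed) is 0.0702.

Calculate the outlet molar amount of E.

Yield of D: 1ξ₁ / 77.2 = 0.0702 → ξ₁ = 5.419 mol/s.
Conversion of A: 2ξ₁ + 2ξ₂ = 0.421 × 77.2 = 32.5 → ξ₂ = 10.83 mol/s.
Outlet amounts (n = n₀ + Σ ν·ξ):
  A: 77.2 − 2(5.419) − 2(10.83) = 44.7
  D: 0 + 1(5.419) = 5.419
  E: 0 + 2(10.83) = 21.66

21.7 mol/s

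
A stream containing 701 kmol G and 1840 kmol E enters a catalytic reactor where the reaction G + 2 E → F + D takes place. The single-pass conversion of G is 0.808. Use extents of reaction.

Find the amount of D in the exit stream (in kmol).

G reacted = 0.808 × 701 = 566.4 kmol; ν_G = −1, so ξ = 566.4/1 = 566.4 kmol.
Outlet amounts (n = n₀ + ν ξ):
  G: 701 − 1(566.4) = 134.6
  E: 1840 − 2(566.4) = 707.2
  F: 0 + 1(566.4) = 566.4
  D: 0 + 1(566.4) = 566.4

566 kmol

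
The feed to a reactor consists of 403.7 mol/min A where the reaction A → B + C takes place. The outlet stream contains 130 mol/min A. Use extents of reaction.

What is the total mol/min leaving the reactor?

For A: n = n₀ − 1ξ → 130 = 403.7 − 1ξ, giving ξ = 273.7 mol/min.
Outlet amounts (n = n₀ + ν ξ):
  A: 403.7 − 1(273.7) = 130
  B: 0 + 1(273.7) = 273.7
  C: 0 + 1(273.7) = 273.7
Total out = 130 + 273.7 + 273.7 = 677.4 mol/min.

677 mol/min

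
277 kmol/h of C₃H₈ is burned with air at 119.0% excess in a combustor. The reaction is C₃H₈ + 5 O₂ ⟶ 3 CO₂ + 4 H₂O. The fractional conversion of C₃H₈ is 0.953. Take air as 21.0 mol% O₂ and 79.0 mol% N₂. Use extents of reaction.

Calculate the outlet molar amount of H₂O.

Stoichiometric O₂ = 5 × 277 = 1385 kmol/h; O₂ fed = 1385 × 2.190 = 3033 kmol/h.
N₂ fed = 3033 × 79/21 = 11410 kmol/h.
Fuel reacted = 0.953 × 277 → ξ = 264 kmol/h.
Outlet (n = n₀ + ν ξ):
  C₃H₈: 277 − 1(264) = 13.02
  O₂: 3033 − 5(264) = 1713
  N₂: 11410 (inert)
  CO₂: 0 + 3(264) = 791.9
  H₂O: 0 + 4(264) = 1056

1060 kmol/h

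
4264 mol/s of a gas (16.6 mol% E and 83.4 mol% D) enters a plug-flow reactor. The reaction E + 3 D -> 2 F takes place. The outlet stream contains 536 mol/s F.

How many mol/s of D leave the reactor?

2750 mol/s

For F: n = n₀ + 2ξ → 536 = 0 + 2ξ, giving ξ = 268 mol/s.
Outlet amounts (n = n₀ + ν ξ):
  E: 707.8 − 1(268) = 439.8
  D: 3556 − 3(268) = 2752
  F: 0 + 2(268) = 536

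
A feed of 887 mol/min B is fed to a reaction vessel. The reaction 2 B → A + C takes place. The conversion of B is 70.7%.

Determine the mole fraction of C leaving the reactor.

B reacted = 0.707 × 887 = 627.1 mol/min; ν_B = −2, so ξ = 627.1/2 = 313.6 mol/min.
Outlet amounts (n = n₀ + ν ξ):
  B: 887 − 2(313.6) = 259.9
  A: 0 + 1(313.6) = 313.6
  C: 0 + 1(313.6) = 313.6
Total out = 887 mol/min; y_C = 313.6 / 887 = 0.3535.

0.353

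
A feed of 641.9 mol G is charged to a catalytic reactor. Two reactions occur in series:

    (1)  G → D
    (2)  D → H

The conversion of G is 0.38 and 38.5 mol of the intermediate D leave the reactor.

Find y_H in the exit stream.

0.32

Conversion of G: G consumed = 1ξ₁ = 0.38 × 641.9 → ξ₁ = 243.9 mol.
D balance: n_D = 0 + 1ξ₁ − 1ξ₂ = 38.5 → ξ₂ = (1·243.9 − 38.5)/1 = 205.4 mol.
Outlet amounts (n = n₀ + Σ ν·ξ):
  G: 641.9 − 1(243.9) = 398
  D: 0 + 1(243.9) − 1(205.4) = 38.5
  H: 0 + 1(205.4) = 205.4
Total out = 641.9 mol; y_H = 205.4 / 641.9 = 0.32.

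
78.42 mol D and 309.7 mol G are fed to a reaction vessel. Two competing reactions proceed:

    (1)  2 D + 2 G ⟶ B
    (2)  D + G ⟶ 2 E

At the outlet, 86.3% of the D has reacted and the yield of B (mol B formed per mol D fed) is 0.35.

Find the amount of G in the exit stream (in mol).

242 mol

Yield of B: 1ξ₁ / 78.42 = 0.35 → ξ₁ = 27.45 mol.
Conversion of D: 2ξ₁ + 1ξ₂ = 0.863 × 78.42 = 67.68 → ξ₂ = 12.78 mol.
Outlet amounts (n = n₀ + Σ ν·ξ):
  D: 78.42 − 2(27.45) − 1(12.78) = 10.74
  G: 309.7 − 2(27.45) − 1(12.78) = 242
  B: 0 + 1(27.45) = 27.45
  E: 0 + 2(12.78) = 25.56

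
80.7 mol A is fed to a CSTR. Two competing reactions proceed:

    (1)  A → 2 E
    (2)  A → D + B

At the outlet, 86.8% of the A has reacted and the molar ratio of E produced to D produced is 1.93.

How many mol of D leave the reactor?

Conversion of A: A consumed = 0.868 × 80.7 = 70.05 mol = 1ξ₁ + 1ξ₂.
Selectivity: 2ξ₁ / (1ξ₂) = 1.93 → ξ₁ = 0.965 ξ₂.
Substitute: (1·0.965 + 1) ξ₂ = 70.05 → ξ₂ = 35.65 mol, ξ₁ = 34.4 mol.
Outlet amounts (n = n₀ + Σ ν·ξ):
  A: 80.7 − 1(34.4) − 1(35.65) = 10.65
  E: 0 + 2(34.4) = 68.8
  D: 0 + 1(35.65) = 35.65
  B: 0 + 1(35.65) = 35.65

35.6 mol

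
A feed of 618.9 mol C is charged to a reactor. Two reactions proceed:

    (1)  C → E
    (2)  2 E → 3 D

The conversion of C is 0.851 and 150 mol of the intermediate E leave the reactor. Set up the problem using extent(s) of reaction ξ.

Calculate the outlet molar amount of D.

565 mol

Conversion of C: C consumed = 1ξ₁ = 0.851 × 618.9 → ξ₁ = 526.7 mol.
E balance: n_E = 0 + 1ξ₁ − 2ξ₂ = 150 → ξ₂ = (1·526.7 − 150)/2 = 188.3 mol.
Outlet amounts (n = n₀ + Σ ν·ξ):
  C: 618.9 − 1(526.7) = 92.22
  E: 0 + 1(526.7) − 2(188.3) = 150
  D: 0 + 3(188.3) = 565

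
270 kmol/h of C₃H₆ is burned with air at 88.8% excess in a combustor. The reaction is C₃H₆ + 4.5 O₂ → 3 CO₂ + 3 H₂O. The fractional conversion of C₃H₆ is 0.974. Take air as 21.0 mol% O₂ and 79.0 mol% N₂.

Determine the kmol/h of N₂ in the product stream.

Stoichiometric O₂ = 4.5 × 270 = 1215 kmol/h; O₂ fed = 1215 × 1.888 = 2294 kmol/h.
N₂ fed = 2294 × 79/21 = 8630 kmol/h.
Fuel reacted = 0.974 × 270 → ξ = 263 kmol/h.
Outlet (n = n₀ + ν ξ):
  C₃H₆: 270 − 1(263) = 7.02
  O₂: 2294 − 4.5(263) = 1111
  N₂: 8630 (inert)
  CO₂: 0 + 3(263) = 788.9
  H₂O: 0 + 3(263) = 788.9

8630 kmol/h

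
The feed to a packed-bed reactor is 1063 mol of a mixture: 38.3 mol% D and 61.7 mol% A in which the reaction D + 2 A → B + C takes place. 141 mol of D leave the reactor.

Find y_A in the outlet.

For D: n = n₀ − 1ξ → 141 = 407.1 − 1ξ, giving ξ = 266.1 mol.
Outlet amounts (n = n₀ + ν ξ):
  D: 407.1 − 1(266.1) = 141
  A: 655.9 − 2(266.1) = 123.6
  B: 0 + 1(266.1) = 266.1
  C: 0 + 1(266.1) = 266.1
Total out = 796.9 mol; y_A = 123.6 / 796.9 = 0.1551.

0.155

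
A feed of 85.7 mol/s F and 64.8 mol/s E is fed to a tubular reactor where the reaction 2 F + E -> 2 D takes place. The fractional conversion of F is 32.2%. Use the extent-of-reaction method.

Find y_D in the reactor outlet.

0.202

F reacted = 0.322 × 85.7 = 27.6 mol/s; ν_F = −2, so ξ = 27.6/2 = 13.8 mol/s.
Outlet amounts (n = n₀ + ν ξ):
  F: 85.7 − 2(13.8) = 58.1
  E: 64.8 − 1(13.8) = 51
  D: 0 + 2(13.8) = 27.6
Total out = 136.7 mol/s; y_D = 27.6 / 136.7 = 0.2019.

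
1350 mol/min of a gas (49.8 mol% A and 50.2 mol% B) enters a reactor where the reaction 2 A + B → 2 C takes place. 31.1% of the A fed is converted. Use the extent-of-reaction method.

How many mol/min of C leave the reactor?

209 mol/min

A reacted = 0.311 × 672.3 = 209.1 mol/min; ν_A = −2, so ξ = 209.1/2 = 104.5 mol/min.
Outlet amounts (n = n₀ + ν ξ):
  A: 672.3 − 2(104.5) = 463.2
  B: 677.7 − 1(104.5) = 573.2
  C: 0 + 2(104.5) = 209.1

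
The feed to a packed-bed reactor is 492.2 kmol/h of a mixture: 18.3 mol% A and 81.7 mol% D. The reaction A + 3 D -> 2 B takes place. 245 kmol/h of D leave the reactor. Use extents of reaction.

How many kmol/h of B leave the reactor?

105 kmol/h

For D: n = n₀ − 3ξ → 245 = 402.1 − 3ξ, giving ξ = 52.38 kmol/h.
Outlet amounts (n = n₀ + ν ξ):
  A: 90.07 − 1(52.38) = 37.7
  D: 402.1 − 3(52.38) = 245
  B: 0 + 2(52.38) = 104.8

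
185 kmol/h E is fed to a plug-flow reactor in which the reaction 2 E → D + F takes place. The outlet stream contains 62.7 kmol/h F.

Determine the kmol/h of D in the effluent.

62.7 kmol/h

For F: n = n₀ + 1ξ → 62.7 = 0 + 1ξ, giving ξ = 62.7 kmol/h.
Outlet amounts (n = n₀ + ν ξ):
  E: 185 − 2(62.7) = 59.6
  D: 0 + 1(62.7) = 62.7
  F: 0 + 1(62.7) = 62.7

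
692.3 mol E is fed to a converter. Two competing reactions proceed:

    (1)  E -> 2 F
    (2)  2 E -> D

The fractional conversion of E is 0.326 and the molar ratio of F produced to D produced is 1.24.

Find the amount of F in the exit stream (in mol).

107 mol

Conversion of E: E consumed = 0.326 × 692.3 = 225.7 mol = 1ξ₁ + 2ξ₂.
Selectivity: 2ξ₁ / (1ξ₂) = 1.24 → ξ₁ = 0.62 ξ₂.
Substitute: (1·0.62 + 2) ξ₂ = 225.7 → ξ₂ = 86.14 mol, ξ₁ = 53.41 mol.
Outlet amounts (n = n₀ + Σ ν·ξ):
  E: 692.3 − 1(53.41) − 2(86.14) = 466.6
  F: 0 + 2(53.41) = 106.8
  D: 0 + 1(86.14) = 86.14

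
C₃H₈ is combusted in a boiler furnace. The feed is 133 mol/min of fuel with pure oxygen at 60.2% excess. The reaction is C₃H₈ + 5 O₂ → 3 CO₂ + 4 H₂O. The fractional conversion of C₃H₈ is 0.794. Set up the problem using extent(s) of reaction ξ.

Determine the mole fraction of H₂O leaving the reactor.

Stoichiometric O₂ = 5 × 133 = 665 mol/min; O₂ fed = 665 × 1.602 = 1065 mol/min.
Fuel reacted = 0.794 × 133 → ξ = 105.6 mol/min.
Outlet (n = n₀ + ν ξ):
  C₃H₈: 133 − 1(105.6) = 27.4
  O₂: 1065 − 5(105.6) = 537.3
  CO₂: 0 + 3(105.6) = 316.8
  H₂O: 0 + 4(105.6) = 422.4
Total out = 1304 mol/min; y_H₂O = 422.4 / 1304 = 0.3239.

0.324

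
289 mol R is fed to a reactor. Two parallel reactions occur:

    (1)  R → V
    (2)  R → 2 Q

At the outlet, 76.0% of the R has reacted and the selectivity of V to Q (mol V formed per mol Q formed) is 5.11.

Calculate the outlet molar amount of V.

Conversion of R: R consumed = 0.76 × 289 = 219.6 mol = 1ξ₁ + 1ξ₂.
Selectivity: 1ξ₁ / (2ξ₂) = 5.11 → ξ₁ = 10.22 ξ₂.
Substitute: (1·10.22 + 1) ξ₂ = 219.6 → ξ₂ = 19.58 mol, ξ₁ = 200.1 mol.
Outlet amounts (n = n₀ + Σ ν·ξ):
  R: 289 − 1(200.1) − 1(19.58) = 69.36
  V: 0 + 1(200.1) = 200.1
  Q: 0 + 2(19.58) = 39.15

200 mol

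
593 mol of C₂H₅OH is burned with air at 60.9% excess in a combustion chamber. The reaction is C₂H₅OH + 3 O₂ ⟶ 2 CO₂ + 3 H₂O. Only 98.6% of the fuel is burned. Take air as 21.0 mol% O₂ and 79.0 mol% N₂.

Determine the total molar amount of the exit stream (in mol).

14800 mol

Stoichiometric O₂ = 3 × 593 = 1779 mol; O₂ fed = 1779 × 1.609 = 2862 mol.
N₂ fed = 2862 × 79/21 = 10770 mol.
Fuel reacted = 0.986 × 593 → ξ = 584.7 mol.
Outlet (n = n₀ + ν ξ):
  C₂H₅OH: 593 − 1(584.7) = 8.302
  O₂: 2862 − 3(584.7) = 1108
  N₂: 10770 (inert)
  CO₂: 0 + 2(584.7) = 1169
  H₂O: 0 + 3(584.7) = 1754
Total out = 8.302 + 1108 + 10770 + 1169 + 1754 = 14810 mol.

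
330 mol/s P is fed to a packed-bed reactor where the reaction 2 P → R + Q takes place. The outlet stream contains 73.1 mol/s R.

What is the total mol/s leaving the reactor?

330 mol/s

For R: n = n₀ + 1ξ → 73.1 = 0 + 1ξ, giving ξ = 73.1 mol/s.
Outlet amounts (n = n₀ + ν ξ):
  P: 330 − 2(73.1) = 183.8
  R: 0 + 1(73.1) = 73.1
  Q: 0 + 1(73.1) = 73.1
Total out = 183.8 + 73.1 + 73.1 = 330 mol/s.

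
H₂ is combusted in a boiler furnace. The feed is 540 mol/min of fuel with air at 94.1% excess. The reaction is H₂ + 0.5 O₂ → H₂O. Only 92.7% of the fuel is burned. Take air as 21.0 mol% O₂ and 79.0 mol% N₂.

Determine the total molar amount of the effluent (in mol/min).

2790 mol/min

Stoichiometric O₂ = 0.5 × 540 = 270 mol/min; O₂ fed = 270 × 1.941 = 524.1 mol/min.
N₂ fed = 524.1 × 79/21 = 1972 mol/min.
Fuel reacted = 0.927 × 540 → ξ = 500.6 mol/min.
Outlet (n = n₀ + ν ξ):
  H₂: 540 − 1(500.6) = 39.42
  O₂: 524.1 − 0.5(500.6) = 273.8
  N₂: 1972 (inert)
  H₂O: 0 + 1(500.6) = 500.6
Total out = 39.42 + 273.8 + 1972 + 500.6 = 2785 mol/min.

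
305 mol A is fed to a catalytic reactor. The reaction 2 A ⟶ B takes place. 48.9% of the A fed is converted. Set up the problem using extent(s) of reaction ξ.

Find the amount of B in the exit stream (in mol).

74.6 mol

A reacted = 0.489 × 305 = 149.1 mol; ν_A = −2, so ξ = 149.1/2 = 74.57 mol.
Outlet amounts (n = n₀ + ν ξ):
  A: 305 − 2(74.57) = 155.9
  B: 0 + 1(74.57) = 74.57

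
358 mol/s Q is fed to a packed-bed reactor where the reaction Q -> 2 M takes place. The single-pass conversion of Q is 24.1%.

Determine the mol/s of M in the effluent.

173 mol/s

Q reacted = 0.241 × 358 = 86.28 mol/s; ν_Q = −1, so ξ = 86.28/1 = 86.28 mol/s.
Outlet amounts (n = n₀ + ν ξ):
  Q: 358 − 1(86.28) = 271.7
  M: 0 + 2(86.28) = 172.6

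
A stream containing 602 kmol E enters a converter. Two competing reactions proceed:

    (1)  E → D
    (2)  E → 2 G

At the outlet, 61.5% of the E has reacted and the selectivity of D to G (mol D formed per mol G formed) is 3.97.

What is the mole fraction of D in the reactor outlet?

Conversion of E: E consumed = 0.615 × 602 = 370.2 kmol = 1ξ₁ + 1ξ₂.
Selectivity: 1ξ₁ / (2ξ₂) = 3.97 → ξ₁ = 7.94 ξ₂.
Substitute: (1·7.94 + 1) ξ₂ = 370.2 → ξ₂ = 41.41 kmol, ξ₁ = 328.8 kmol.
Outlet amounts (n = n₀ + Σ ν·ξ):
  E: 602 − 1(328.8) − 1(41.41) = 231.8
  D: 0 + 1(328.8) = 328.8
  G: 0 + 2(41.41) = 82.83
Total out = 643.4 kmol; y_D = 328.8 / 643.4 = 0.5111.

0.511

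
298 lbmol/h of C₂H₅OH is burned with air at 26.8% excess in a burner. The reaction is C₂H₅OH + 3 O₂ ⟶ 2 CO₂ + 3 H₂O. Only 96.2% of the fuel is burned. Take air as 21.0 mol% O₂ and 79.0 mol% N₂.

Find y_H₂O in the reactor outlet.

0.144

Stoichiometric O₂ = 3 × 298 = 894 lbmol/h; O₂ fed = 894 × 1.268 = 1134 lbmol/h.
N₂ fed = 1134 × 79/21 = 4264 lbmol/h.
Fuel reacted = 0.962 × 298 → ξ = 286.7 lbmol/h.
Outlet (n = n₀ + ν ξ):
  C₂H₅OH: 298 − 1(286.7) = 11.32
  O₂: 1134 − 3(286.7) = 273.6
  N₂: 4264 (inert)
  CO₂: 0 + 2(286.7) = 573.4
  H₂O: 0 + 3(286.7) = 860
Total out = 5983 lbmol/h; y_H₂O = 860 / 5983 = 0.1438.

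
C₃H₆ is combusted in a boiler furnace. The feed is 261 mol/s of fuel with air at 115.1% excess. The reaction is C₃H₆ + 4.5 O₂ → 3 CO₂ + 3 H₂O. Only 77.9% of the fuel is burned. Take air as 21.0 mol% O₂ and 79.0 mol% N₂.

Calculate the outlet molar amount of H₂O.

610 mol/s

Stoichiometric O₂ = 4.5 × 261 = 1174 mol/s; O₂ fed = 1174 × 2.151 = 2526 mol/s.
N₂ fed = 2526 × 79/21 = 9504 mol/s.
Fuel reacted = 0.779 × 261 → ξ = 203.3 mol/s.
Outlet (n = n₀ + ν ξ):
  C₃H₆: 261 − 1(203.3) = 57.68
  O₂: 2526 − 4.5(203.3) = 1611
  N₂: 9504 (inert)
  CO₂: 0 + 3(203.3) = 610
  H₂O: 0 + 3(203.3) = 610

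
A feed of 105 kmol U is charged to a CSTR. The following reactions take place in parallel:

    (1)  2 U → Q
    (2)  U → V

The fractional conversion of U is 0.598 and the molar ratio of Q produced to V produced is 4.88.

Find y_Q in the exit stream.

Conversion of U: U consumed = 0.598 × 105 = 62.79 kmol = 2ξ₁ + 1ξ₂.
Selectivity: 1ξ₁ / (1ξ₂) = 4.88 → ξ₁ = 4.88 ξ₂.
Substitute: (2·4.88 + 1) ξ₂ = 62.79 → ξ₂ = 5.836 kmol, ξ₁ = 28.48 kmol.
Outlet amounts (n = n₀ + Σ ν·ξ):
  U: 105 − 2(28.48) − 1(5.836) = 42.21
  Q: 0 + 1(28.48) = 28.48
  V: 0 + 1(5.836) = 5.836
Total out = 76.52 kmol; y_Q = 28.48 / 76.52 = 0.3721.

0.372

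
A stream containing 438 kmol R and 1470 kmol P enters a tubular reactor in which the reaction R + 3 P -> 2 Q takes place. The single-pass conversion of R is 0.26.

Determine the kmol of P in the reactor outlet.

R reacted = 0.26 × 438 = 113.9 kmol; ν_R = −1, so ξ = 113.9/1 = 113.9 kmol.
Outlet amounts (n = n₀ + ν ξ):
  R: 438 − 1(113.9) = 324.1
  P: 1470 − 3(113.9) = 1128
  Q: 0 + 2(113.9) = 227.8

1130 kmol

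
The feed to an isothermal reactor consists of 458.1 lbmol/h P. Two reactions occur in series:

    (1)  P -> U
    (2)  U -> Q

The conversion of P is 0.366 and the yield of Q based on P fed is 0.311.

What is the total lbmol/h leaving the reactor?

458 lbmol/h

Conversion of P: P consumed = 1ξ₁ = 0.366 × 458.1 → ξ₁ = 167.7 lbmol/h.
Yield of Q: 1ξ₂ / 458.1 = 0.311 → ξ₂ = 142.5 lbmol/h.
Outlet amounts (n = n₀ + Σ ν·ξ):
  P: 458.1 − 1(167.7) = 290.4
  U: 0 + 1(167.7) − 1(142.5) = 25.2
  Q: 0 + 1(142.5) = 142.5
Total out = 290.4 + 25.2 + 142.5 = 458.1 lbmol/h.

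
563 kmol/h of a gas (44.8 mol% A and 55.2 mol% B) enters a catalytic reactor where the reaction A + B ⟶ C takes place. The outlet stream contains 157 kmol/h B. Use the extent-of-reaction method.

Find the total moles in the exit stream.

For B: n = n₀ − 1ξ → 157 = 310.8 − 1ξ, giving ξ = 153.8 kmol/h.
Outlet amounts (n = n₀ + ν ξ):
  A: 252.2 − 1(153.8) = 98.45
  B: 310.8 − 1(153.8) = 157
  C: 0 + 1(153.8) = 153.8
Total out = 98.45 + 157 + 153.8 = 409.2 kmol/h.

409 kmol/h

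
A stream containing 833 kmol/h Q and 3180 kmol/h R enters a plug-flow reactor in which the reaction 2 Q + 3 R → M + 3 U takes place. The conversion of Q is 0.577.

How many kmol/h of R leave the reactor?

2460 kmol/h

Q reacted = 0.577 × 833 = 480.6 kmol/h; ν_Q = −2, so ξ = 480.6/2 = 240.3 kmol/h.
Outlet amounts (n = n₀ + ν ξ):
  Q: 833 − 2(240.3) = 352.4
  R: 3180 − 3(240.3) = 2459
  M: 0 + 1(240.3) = 240.3
  U: 0 + 3(240.3) = 721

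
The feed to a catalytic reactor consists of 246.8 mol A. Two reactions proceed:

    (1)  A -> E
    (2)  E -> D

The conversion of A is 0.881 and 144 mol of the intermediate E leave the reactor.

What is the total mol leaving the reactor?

247 mol

Conversion of A: A consumed = 1ξ₁ = 0.881 × 246.8 → ξ₁ = 217.4 mol.
E balance: n_E = 0 + 1ξ₁ − 1ξ₂ = 144 → ξ₂ = (1·217.4 − 144)/1 = 73.43 mol.
Outlet amounts (n = n₀ + Σ ν·ξ):
  A: 246.8 − 1(217.4) = 29.37
  E: 0 + 1(217.4) − 1(73.43) = 144
  D: 0 + 1(73.43) = 73.43
Total out = 29.37 + 144 + 73.43 = 246.8 mol.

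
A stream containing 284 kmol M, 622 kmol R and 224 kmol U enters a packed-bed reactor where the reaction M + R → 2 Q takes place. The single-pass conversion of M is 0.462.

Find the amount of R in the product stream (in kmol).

M reacted = 0.462 × 284 = 131.2 kmol; ν_M = −1, so ξ = 131.2/1 = 131.2 kmol.
Outlet amounts (n = n₀ + ν ξ):
  M: 284 − 1(131.2) = 152.8
  R: 622 − 1(131.2) = 490.8
  Q: 0 + 2(131.2) = 262.4
  U: 224 (inert)

491 kmol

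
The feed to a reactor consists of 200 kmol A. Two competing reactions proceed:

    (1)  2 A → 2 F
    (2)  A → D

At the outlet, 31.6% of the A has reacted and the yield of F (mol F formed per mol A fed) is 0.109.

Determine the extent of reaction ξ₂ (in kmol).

Yield of F: 2ξ₁ / 200 = 0.109 → ξ₁ = 10.9 kmol.
Conversion of A: 2ξ₁ + 1ξ₂ = 0.316 × 200 = 63.2 → ξ₂ = 41.4 kmol.
Outlet amounts (n = n₀ + Σ ν·ξ):
  A: 200 − 2(10.9) − 1(41.4) = 136.8
  F: 0 + 2(10.9) = 21.8
  D: 0 + 1(41.4) = 41.4

ξ₂ = 41.4 kmol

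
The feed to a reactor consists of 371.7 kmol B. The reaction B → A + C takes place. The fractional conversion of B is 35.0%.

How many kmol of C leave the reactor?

B reacted = 0.35 × 371.7 = 130.1 kmol; ν_B = −1, so ξ = 130.1/1 = 130.1 kmol.
Outlet amounts (n = n₀ + ν ξ):
  B: 371.7 − 1(130.1) = 241.6
  A: 0 + 1(130.1) = 130.1
  C: 0 + 1(130.1) = 130.1

130 kmol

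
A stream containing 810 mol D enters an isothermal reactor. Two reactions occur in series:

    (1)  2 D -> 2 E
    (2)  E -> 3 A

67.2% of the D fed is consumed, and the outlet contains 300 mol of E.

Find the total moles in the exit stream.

1300 mol

Conversion of D: D consumed = 2ξ₁ = 0.672 × 810 → ξ₁ = 272.2 mol.
E balance: n_E = 0 + 2ξ₁ − 1ξ₂ = 300 → ξ₂ = (2·272.2 − 300)/1 = 244.3 mol.
Outlet amounts (n = n₀ + Σ ν·ξ):
  D: 810 − 2(272.2) = 265.7
  E: 0 + 2(272.2) − 1(244.3) = 300
  A: 0 + 3(244.3) = 733
Total out = 265.7 + 300 + 733 = 1299 mol.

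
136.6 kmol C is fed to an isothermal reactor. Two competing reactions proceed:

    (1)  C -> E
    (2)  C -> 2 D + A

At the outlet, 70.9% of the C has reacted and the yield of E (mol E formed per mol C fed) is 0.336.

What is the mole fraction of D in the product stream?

Yield of E: 1ξ₁ / 136.6 = 0.336 → ξ₁ = 45.9 kmol.
Conversion of C: 1ξ₁ + 1ξ₂ = 0.709 × 136.6 = 96.85 → ξ₂ = 50.95 kmol.
Outlet amounts (n = n₀ + Σ ν·ξ):
  C: 136.6 − 1(45.9) − 1(50.95) = 39.75
  E: 0 + 1(45.9) = 45.9
  D: 0 + 2(50.95) = 101.9
  A: 0 + 1(50.95) = 50.95
Total out = 238.5 kmol; y_D = 101.9 / 238.5 = 0.4273.

0.427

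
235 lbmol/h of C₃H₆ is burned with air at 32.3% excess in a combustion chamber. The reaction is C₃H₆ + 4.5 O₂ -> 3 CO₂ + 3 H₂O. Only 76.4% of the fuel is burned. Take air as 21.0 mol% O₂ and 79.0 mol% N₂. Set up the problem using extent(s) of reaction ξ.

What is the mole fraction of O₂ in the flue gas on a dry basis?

Stoichiometric O₂ = 4.5 × 235 = 1058 lbmol/h; O₂ fed = 1058 × 1.323 = 1399 lbmol/h.
N₂ fed = 1399 × 79/21 = 5263 lbmol/h.
Fuel reacted = 0.764 × 235 → ξ = 179.5 lbmol/h.
Outlet (n = n₀ + ν ξ):
  C₃H₆: 235 − 1(179.5) = 55.46
  O₂: 1399 − 4.5(179.5) = 591.1
  N₂: 5263 (inert)
  CO₂: 0 + 3(179.5) = 538.6
  H₂O: 0 + 3(179.5) = 538.6
Dry total = 6448 lbmol/h; y_O₂ (dry) = 591.1 / 6448 = 0.09167.

0.0917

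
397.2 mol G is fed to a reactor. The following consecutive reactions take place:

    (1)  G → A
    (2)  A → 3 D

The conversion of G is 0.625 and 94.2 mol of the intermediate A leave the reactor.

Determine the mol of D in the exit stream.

462 mol

Conversion of G: G consumed = 1ξ₁ = 0.625 × 397.2 → ξ₁ = 248.2 mol.
A balance: n_A = 0 + 1ξ₁ − 1ξ₂ = 94.2 → ξ₂ = (1·248.2 − 94.2)/1 = 154.1 mol.
Outlet amounts (n = n₀ + Σ ν·ξ):
  G: 397.2 − 1(248.2) = 148.9
  A: 0 + 1(248.2) − 1(154.1) = 94.2
  D: 0 + 3(154.1) = 462.2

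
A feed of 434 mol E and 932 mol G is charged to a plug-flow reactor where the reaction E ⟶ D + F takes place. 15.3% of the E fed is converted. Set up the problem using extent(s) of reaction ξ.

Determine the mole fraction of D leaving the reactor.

E reacted = 0.153 × 434 = 66.4 mol; ν_E = −1, so ξ = 66.4/1 = 66.4 mol.
Outlet amounts (n = n₀ + ν ξ):
  E: 434 − 1(66.4) = 367.6
  D: 0 + 1(66.4) = 66.4
  F: 0 + 1(66.4) = 66.4
  G: 932 (inert)
Total out = 1432 mol; y_D = 66.4 / 1432 = 0.04636.

0.0464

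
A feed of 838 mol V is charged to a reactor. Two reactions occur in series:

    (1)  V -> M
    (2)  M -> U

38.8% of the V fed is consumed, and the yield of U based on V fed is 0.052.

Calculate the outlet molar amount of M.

282 mol

Conversion of V: V consumed = 1ξ₁ = 0.388 × 838 → ξ₁ = 325.1 mol.
Yield of U: 1ξ₂ / 838 = 0.052 → ξ₂ = 43.58 mol.
Outlet amounts (n = n₀ + Σ ν·ξ):
  V: 838 − 1(325.1) = 512.9
  M: 0 + 1(325.1) − 1(43.58) = 281.6
  U: 0 + 1(43.58) = 43.58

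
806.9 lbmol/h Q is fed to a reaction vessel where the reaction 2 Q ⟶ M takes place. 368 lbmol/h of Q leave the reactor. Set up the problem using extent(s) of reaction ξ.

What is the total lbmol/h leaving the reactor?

For Q: n = n₀ − 2ξ → 368 = 806.9 − 2ξ, giving ξ = 219.4 lbmol/h.
Outlet amounts (n = n₀ + ν ξ):
  Q: 806.9 − 2(219.4) = 368
  M: 0 + 1(219.4) = 219.4
Total out = 368 + 219.4 = 587.5 lbmol/h.

587 lbmol/h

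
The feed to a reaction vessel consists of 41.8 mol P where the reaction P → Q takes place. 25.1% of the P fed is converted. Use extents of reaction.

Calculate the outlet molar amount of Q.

10.5 mol

P reacted = 0.251 × 41.8 = 10.49 mol; ν_P = −1, so ξ = 10.49/1 = 10.49 mol.
Outlet amounts (n = n₀ + ν ξ):
  P: 41.8 − 1(10.49) = 31.31
  Q: 0 + 1(10.49) = 10.49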